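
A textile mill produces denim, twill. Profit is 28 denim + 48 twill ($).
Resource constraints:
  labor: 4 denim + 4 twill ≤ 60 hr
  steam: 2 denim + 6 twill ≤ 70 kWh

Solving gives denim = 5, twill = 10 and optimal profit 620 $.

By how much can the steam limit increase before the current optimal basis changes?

20

Binding constraints: labor, steam. The basis is B = [[4,4],[2,6]] with det 16.
Per unit increase in steam, x* moves by d = (-0.25, 0.25).
The basis stays optimal until denim reaches 0; allowable increase = 20 kWh.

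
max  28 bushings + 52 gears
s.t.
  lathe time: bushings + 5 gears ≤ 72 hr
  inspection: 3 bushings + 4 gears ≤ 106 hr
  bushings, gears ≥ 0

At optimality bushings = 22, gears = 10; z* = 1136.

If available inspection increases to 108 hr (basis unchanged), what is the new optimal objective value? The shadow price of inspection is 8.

1152

Δb = 2, so new z* = 1136 + (8)·(2) = 1136 + 16 = 1152.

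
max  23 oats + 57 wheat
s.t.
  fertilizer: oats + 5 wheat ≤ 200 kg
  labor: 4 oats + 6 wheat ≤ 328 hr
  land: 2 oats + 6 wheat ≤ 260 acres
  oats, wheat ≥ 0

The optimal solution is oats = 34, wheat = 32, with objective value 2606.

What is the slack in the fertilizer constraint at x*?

6

fertilizer used = 1·34 + 5·32 = 194; slack = 200 − 194 = 6.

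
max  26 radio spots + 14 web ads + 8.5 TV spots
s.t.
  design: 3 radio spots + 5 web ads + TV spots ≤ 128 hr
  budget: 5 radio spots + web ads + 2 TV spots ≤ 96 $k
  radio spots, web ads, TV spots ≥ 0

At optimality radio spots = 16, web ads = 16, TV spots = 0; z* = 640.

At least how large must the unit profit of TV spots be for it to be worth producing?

10

At the optimum: design uses 128 of 128 (binding); budget uses 96 of 96 (binding).
The binding rows give the dual system: 3·y_design + 5·y_budget = 26 and 5·y_design + 1·y_budget = 14.
This yields shadow prices y_design = 2, y_budget = 4.
TV spots enters the basis when its profit ≥ yᵀa₃ = 2·1 + 4·2 = 10.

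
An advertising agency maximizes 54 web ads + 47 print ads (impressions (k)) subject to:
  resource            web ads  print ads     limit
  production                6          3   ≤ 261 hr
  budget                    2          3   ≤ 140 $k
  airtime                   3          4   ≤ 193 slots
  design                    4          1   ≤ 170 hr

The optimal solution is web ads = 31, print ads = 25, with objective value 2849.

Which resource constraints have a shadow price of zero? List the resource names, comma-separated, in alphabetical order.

budget, design

production: 261/261 (binding)
budget: 137/140 (slack 3)
airtime: 193/193 (binding)
design: 149/170 (slack 21)
By complementary slackness, a constraint with positive slack has shadow price 0 → budget, design.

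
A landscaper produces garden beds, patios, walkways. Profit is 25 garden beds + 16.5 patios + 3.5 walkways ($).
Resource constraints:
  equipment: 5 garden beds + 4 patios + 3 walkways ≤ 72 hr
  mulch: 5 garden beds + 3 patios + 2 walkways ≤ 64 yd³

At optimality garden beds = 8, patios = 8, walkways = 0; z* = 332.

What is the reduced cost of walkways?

At the optimum: equipment uses 72 of 72 (binding); mulch uses 64 of 64 (binding).
From A_Bᵀ y = c: 5·y_equipment + 5·y_mulch = 25; 4·y_equipment + 3·y_mulch = 16.5.
Solving: y_equipment = 1.5, y_mulch = 3.5.
Reduced cost of walkways: c₃ − yᵀa₃ = 3.5 − (1.5·3 + 3.5·2) = 3.5 − 11.5 = -8.

-8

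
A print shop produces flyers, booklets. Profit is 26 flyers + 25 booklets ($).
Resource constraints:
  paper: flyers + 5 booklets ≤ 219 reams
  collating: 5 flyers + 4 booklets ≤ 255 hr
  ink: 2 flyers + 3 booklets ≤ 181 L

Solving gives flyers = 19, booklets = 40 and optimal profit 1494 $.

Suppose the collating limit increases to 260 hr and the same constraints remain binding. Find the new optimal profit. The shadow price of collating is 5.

Δb = 5, so new z* = 1494 + (5)·(5) = 1494 + 25 = 1519.

1519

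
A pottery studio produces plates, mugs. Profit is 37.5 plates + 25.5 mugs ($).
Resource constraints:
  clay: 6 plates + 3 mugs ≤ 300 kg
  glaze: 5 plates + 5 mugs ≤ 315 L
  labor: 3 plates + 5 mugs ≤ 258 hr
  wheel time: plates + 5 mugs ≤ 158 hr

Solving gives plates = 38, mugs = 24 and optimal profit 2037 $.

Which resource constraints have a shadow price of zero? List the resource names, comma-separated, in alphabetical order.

glaze, labor

clay: 300/300 (binding)
glaze: 310/315 (slack 5)
labor: 234/258 (slack 24)
wheel time: 158/158 (binding)
By complementary slackness, a constraint with positive slack has shadow price 0 → glaze, labor.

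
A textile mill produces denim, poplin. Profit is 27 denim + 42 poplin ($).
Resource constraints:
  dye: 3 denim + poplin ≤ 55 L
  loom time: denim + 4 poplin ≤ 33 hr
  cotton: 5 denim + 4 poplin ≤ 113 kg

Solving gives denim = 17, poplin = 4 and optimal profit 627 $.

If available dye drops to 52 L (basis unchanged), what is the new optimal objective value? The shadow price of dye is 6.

609

Δb = -3, so new z* = 627 + (6)·(-3) = 627 − 18 = 609.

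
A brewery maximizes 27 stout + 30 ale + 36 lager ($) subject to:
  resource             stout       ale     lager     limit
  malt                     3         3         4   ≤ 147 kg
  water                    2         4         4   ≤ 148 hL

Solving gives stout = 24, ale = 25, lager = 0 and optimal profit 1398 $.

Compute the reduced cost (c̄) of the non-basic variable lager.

Both malt and water are binding at x*.
The binding rows give the dual system: 3·y_malt + 2·y_water = 27 and 3·y_malt + 4·y_water = 30.
→ y_malt = 8 and y_water = 1.5.
Reduced cost of lager: c₃ − yᵀa₃ = 36 − (8·4 + 1.5·4) = 36 − 38 = -2.

-2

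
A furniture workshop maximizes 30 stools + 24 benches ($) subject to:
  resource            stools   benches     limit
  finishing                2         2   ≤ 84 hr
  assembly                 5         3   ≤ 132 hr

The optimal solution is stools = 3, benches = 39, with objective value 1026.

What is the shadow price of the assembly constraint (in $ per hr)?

At the optimum: finishing uses 84 of 84 (binding); assembly uses 132 of 132 (binding).
From A_Bᵀ y = c: 2·y_finishing + 5·y_assembly = 30; 2·y_finishing + 3·y_assembly = 24.
→ y_finishing = 7.5 and y_assembly = 3.
Shadow price of assembly = 3.

3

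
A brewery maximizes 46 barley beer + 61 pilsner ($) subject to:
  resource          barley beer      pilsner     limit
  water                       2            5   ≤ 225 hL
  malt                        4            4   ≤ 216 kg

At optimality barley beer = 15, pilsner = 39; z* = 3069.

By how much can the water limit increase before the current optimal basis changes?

Binding constraints: water, malt. The basis is B = [[2,5],[4,4]] with det -12.
Per unit increase in water, x* moves by d = (-0.3333, 0.3333).
The basis stays optimal until barley beer reaches 0; allowable increase = 45 hL.

45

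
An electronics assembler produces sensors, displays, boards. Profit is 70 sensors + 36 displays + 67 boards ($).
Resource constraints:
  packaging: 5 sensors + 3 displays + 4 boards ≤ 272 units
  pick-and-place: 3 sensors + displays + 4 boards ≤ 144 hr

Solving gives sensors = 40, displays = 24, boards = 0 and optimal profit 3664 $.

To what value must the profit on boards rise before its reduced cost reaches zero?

68

Both packaging and pick-and-place are binding at x*.
The binding rows give the dual system: 5·y_packaging + 3·y_pick-and-place = 70 and 3·y_packaging + 1·y_pick-and-place = 36.
Solving: y_packaging = 9.5, y_pick-and-place = 7.5.
boards enters the basis when its profit ≥ yᵀa₃ = 9.5·4 + 7.5·4 = 68.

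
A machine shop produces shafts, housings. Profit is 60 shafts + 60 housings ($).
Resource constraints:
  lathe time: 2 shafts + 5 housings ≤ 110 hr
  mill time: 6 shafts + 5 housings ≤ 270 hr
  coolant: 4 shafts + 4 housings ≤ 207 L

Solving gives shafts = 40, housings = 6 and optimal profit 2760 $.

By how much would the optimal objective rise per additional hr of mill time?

9

Binding: lathe time and mill time. Non-binding: coolant (23 unused).
Slack constraints have shadow price 0 (complementary slackness).
Dual feasibility on the basic columns requires 2·y_lathe time + 6·y_mill time = 60, 5·y_lathe time + 5·y_mill time = 60.
Solving: y_lathe time = 3, y_mill time = 9.
Shadow price of mill time = 9.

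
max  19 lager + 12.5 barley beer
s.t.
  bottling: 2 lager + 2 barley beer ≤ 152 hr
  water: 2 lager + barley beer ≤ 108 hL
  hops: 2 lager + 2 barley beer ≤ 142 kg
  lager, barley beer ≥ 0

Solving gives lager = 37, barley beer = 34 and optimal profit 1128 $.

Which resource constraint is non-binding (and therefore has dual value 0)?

bottling

bottling: 142/152 (slack 10)
water: 108/108 (binding)
hops: 142/142 (binding)
By complementary slackness, a constraint with positive slack has shadow price 0 → bottling.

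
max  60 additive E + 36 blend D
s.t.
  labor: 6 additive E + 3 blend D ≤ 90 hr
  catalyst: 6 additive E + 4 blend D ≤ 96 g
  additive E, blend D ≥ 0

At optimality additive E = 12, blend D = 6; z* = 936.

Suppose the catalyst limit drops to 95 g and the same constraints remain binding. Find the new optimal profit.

930

Check each constraint at x*: labor 90/90 (tight); catalyst 96/96 (tight).
From A_Bᵀ y = c: 6·y_labor + 6·y_catalyst = 60; 3·y_labor + 4·y_catalyst = 36.
→ y_labor = 4 and y_catalyst = 6.
Δz = y_catalyst·Δb = 6 × (-1) = -6, so new z* = 936 − 6 = 930.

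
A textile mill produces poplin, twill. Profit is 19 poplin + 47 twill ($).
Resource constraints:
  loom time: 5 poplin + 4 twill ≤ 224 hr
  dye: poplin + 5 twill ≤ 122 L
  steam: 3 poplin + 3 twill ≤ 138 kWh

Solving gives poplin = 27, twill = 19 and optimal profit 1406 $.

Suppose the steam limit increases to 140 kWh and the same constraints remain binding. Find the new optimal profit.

Binding: dye and steam. Non-binding: loom time (13 unused).
By complementary slackness, y = 0 for the non-binding constraint.
The binding rows give the dual system: 1·y_dye + 3·y_steam = 19 and 5·y_dye + 3·y_steam = 47.
→ y_dye = 7 and y_steam = 4.
Δz = y_steam·Δb = 4 × (2) = 8, so new z* = 1406 + 8 = 1414.

1414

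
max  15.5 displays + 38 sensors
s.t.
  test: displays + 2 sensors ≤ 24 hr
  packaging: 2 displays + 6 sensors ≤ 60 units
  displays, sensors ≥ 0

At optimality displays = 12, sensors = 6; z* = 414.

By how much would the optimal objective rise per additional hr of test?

8.5

At the optimum: test uses 24 of 24 (binding); packaging uses 60 of 60 (binding).
The binding rows give the dual system: 1·y_test + 2·y_packaging = 15.5 and 2·y_test + 6·y_packaging = 38.
→ y_test = 8.5 and y_packaging = 3.5.
Shadow price of test = 8.5.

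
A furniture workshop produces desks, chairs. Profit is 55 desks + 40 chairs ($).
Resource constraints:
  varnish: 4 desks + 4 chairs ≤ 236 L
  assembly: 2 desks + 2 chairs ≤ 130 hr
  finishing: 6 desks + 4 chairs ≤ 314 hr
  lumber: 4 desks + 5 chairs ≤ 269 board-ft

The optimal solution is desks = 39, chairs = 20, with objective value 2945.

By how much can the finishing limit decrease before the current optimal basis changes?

26

Binding constraints: varnish, finishing. The basis is B = [[4,4],[6,4]] with det -8.
Per unit decrease in finishing, x* moves by d = (-0.5, 0.5).
The basis stays optimal until lumber becomes binding; allowable decrease = 26 hr.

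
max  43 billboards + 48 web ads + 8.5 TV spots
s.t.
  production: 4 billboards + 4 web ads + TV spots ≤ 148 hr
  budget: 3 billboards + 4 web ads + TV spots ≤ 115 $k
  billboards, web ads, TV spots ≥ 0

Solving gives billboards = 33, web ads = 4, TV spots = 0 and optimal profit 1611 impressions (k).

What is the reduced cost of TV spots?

Both production and budget are binding at x*.
From A_Bᵀ y = c: 4·y_production + 3·y_budget = 43; 4·y_production + 4·y_budget = 48.
Solving: y_production = 7, y_budget = 5.
Reduced cost of TV spots: c₃ − yᵀa₃ = 8.5 − (7·1 + 5·1) = 8.5 − 12 = -3.5.

-3.5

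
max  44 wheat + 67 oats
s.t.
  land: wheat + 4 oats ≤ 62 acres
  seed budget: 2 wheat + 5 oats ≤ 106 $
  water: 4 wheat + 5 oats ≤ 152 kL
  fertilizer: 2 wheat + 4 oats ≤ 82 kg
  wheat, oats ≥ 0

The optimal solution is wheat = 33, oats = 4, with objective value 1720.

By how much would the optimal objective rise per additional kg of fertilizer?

At the optimum: land uses 49 of 62 (slack = 13); seed budget uses 86 of 106 (slack = 20); water uses 152 of 152 (binding); fertilizer uses 82 of 82 (binding).
Since land, seed budget are not tight, their duals are 0.
From A_Bᵀ y = c: 4·y_water + 2·y_fertilizer = 44; 5·y_water + 4·y_fertilizer = 67.
→ y_water = 7 and y_fertilizer = 8.
Shadow price of fertilizer = 8.

8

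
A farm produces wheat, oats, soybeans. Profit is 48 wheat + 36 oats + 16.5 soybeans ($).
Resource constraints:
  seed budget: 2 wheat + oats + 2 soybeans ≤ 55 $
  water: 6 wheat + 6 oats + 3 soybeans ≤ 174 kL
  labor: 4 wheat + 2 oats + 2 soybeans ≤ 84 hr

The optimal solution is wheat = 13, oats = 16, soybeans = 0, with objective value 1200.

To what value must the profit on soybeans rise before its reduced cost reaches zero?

Binding: water and labor. Non-binding: seed budget (13 unused).
Slack constraints have shadow price 0 (complementary slackness).
The binding rows give the dual system: 6·y_water + 4·y_labor = 48 and 6·y_water + 2·y_labor = 36.
→ y_water = 4 and y_labor = 6.
soybeans enters the basis when its profit ≥ yᵀa₃ = 4·3 + 6·2 = 24.

24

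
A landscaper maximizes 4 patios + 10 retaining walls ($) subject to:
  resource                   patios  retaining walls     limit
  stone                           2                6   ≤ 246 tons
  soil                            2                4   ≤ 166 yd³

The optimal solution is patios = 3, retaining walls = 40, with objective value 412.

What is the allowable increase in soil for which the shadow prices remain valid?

Binding constraints: stone, soil. The basis is B = [[2,6],[2,4]] with det -4.
Per unit increase in soil, x* moves by d = (1.5, -0.5).
The basis stays optimal until retaining walls reaches 0; allowable increase = 80 yd³.

80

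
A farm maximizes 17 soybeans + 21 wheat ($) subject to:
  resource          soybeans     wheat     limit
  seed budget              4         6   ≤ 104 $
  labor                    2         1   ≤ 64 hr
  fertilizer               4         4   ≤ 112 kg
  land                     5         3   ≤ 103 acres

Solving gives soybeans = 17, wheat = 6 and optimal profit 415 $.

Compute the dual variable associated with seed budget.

Binding: seed budget and land. Non-binding: labor (24 unused), fertilizer (20 unused).
By complementary slackness, y = 0 for the non-binding constraints.
The binding rows give the dual system: 4·y_seed budget + 5·y_land = 17 and 6·y_seed budget + 3·y_land = 21.
Solving: y_seed budget = 3, y_land = 1.
Shadow price of seed budget = 3.

3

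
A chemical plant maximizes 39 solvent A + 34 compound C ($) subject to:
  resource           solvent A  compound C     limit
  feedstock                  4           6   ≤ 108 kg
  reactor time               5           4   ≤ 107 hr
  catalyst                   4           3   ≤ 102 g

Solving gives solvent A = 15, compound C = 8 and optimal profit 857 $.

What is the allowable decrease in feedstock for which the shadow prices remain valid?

22.4

Binding constraints: feedstock, reactor time. The basis is B = [[4,6],[5,4]] with det -14.
Per unit decrease in feedstock, x* moves by d = (0.2857, -0.3571).
The basis stays optimal until compound C reaches 0; allowable decrease = 22.4 kg.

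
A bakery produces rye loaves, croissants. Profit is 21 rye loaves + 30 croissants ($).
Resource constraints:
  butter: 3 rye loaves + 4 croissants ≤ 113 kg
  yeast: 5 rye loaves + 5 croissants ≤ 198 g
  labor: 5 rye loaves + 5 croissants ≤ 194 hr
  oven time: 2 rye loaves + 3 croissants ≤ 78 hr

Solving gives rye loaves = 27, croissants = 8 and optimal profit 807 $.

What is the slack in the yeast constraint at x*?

23

yeast used = 5·27 + 5·8 = 175; slack = 198 − 175 = 23.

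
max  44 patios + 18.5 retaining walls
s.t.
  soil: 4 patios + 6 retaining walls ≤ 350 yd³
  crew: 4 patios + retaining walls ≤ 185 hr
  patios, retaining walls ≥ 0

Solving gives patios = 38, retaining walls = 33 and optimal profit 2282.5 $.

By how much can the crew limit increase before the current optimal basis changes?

Binding constraints: soil, crew. The basis is B = [[4,6],[4,1]] with det -20.
Per unit increase in crew, x* moves by d = (0.3, -0.2).
The basis stays optimal until retaining walls reaches 0; allowable increase = 165 hr.

165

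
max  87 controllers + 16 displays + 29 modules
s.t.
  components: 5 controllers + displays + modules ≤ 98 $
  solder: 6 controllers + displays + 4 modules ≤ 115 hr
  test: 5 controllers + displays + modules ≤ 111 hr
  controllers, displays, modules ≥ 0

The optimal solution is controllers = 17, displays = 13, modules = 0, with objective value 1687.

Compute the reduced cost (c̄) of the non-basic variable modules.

Binding: components and solder. Non-binding: test (13 unused).
By complementary slackness, y = 0 for the non-binding constraint.
The binding rows give the dual system: 5·y_components + 6·y_solder = 87 and 1·y_components + 1·y_solder = 16.
This yields shadow prices y_components = 9, y_solder = 7.
Reduced cost of modules: c₃ − yᵀa₃ = 29 − (9·1 + 7·4) = 29 − 37 = -8.

-8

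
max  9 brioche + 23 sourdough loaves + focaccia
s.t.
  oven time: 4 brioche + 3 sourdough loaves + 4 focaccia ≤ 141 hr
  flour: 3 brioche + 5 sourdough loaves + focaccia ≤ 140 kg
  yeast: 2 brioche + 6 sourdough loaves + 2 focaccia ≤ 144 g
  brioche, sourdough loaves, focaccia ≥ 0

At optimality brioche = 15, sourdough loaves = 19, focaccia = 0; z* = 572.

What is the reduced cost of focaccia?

At the optimum: oven time uses 117 of 141 (slack = 24); flour uses 140 of 140 (binding); yeast uses 144 of 144 (binding).
Since oven time is not tight, its dual is 0.
From A_Bᵀ y = c: 3·y_flour + 2·y_yeast = 9; 5·y_flour + 6·y_yeast = 23.
This yields shadow prices y_flour = 1, y_yeast = 3.
Reduced cost of focaccia: c₃ − yᵀa₃ = 1 − (1·1 + 3·2) = 1 − 7 = -6.

-6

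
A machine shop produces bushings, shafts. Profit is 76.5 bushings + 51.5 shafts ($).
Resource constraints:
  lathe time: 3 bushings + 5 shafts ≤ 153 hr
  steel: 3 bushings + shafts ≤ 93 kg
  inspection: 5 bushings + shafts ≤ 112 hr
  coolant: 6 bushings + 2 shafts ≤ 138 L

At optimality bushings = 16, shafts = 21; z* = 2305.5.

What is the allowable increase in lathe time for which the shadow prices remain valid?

Binding constraints: lathe time, coolant. The basis is B = [[3,5],[6,2]] with det -24.
Per unit increase in lathe time, x* moves by d = (-0.0833, 0.25).
The basis stays optimal until bushings reaches 0; allowable increase = 192 hr.

192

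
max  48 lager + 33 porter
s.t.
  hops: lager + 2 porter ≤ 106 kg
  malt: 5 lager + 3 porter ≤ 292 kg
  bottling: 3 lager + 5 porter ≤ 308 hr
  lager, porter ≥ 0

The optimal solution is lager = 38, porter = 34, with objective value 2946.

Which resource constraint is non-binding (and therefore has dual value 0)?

hops: 106/106 (binding)
malt: 292/292 (binding)
bottling: 284/308 (slack 24)
By complementary slackness, a constraint with positive slack has shadow price 0 → bottling.

bottling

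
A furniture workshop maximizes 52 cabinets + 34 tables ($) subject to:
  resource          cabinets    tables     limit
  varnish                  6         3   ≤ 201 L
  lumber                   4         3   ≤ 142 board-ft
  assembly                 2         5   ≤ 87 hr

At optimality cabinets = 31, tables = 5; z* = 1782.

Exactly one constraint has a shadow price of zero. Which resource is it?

varnish: 201/201 (binding)
lumber: 139/142 (slack 3)
assembly: 87/87 (binding)
By complementary slackness, a constraint with positive slack has shadow price 0 → lumber.

lumber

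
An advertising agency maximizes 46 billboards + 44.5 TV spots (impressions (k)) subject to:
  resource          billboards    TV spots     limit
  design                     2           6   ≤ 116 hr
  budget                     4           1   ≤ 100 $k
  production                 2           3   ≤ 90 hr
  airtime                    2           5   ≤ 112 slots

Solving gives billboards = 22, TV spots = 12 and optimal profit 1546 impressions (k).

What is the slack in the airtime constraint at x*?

airtime used = 2·22 + 5·12 = 104; slack = 112 − 104 = 8.

8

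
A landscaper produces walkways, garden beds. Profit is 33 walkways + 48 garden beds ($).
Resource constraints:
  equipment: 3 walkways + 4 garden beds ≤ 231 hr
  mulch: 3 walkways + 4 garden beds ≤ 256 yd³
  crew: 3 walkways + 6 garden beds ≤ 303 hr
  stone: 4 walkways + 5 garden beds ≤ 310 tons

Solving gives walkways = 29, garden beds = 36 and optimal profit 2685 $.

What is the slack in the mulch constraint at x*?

25

mulch used = 3·29 + 4·36 = 231; slack = 256 − 231 = 25.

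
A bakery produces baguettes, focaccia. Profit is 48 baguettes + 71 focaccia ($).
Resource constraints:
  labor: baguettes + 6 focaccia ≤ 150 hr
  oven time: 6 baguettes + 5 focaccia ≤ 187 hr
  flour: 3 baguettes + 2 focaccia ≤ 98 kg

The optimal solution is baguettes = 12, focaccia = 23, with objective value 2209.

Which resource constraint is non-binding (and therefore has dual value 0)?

labor: 150/150 (binding)
oven time: 187/187 (binding)
flour: 82/98 (slack 16)
By complementary slackness, a constraint with positive slack has shadow price 0 → flour.

flour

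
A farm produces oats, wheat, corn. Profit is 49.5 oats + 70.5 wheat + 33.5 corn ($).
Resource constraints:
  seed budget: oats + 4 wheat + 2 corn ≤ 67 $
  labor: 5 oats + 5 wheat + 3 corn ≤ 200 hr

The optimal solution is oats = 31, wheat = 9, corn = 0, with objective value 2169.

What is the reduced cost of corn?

-6

At the optimum: seed budget uses 67 of 67 (binding); labor uses 200 of 200 (binding).
The binding rows give the dual system: 1·y_seed budget + 5·y_labor = 49.5 and 4·y_seed budget + 5·y_labor = 70.5.
→ y_seed budget = 7 and y_labor = 8.5.
Reduced cost of corn: c₃ − yᵀa₃ = 33.5 − (7·2 + 8.5·3) = 33.5 − 39.5 = -6.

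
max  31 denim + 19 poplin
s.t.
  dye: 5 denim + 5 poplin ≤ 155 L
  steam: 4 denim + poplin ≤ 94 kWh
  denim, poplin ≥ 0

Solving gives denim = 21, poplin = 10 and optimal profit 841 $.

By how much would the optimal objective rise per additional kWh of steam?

Both dye and steam are binding at x*.
The binding rows give the dual system: 5·y_dye + 4·y_steam = 31 and 5·y_dye + 1·y_steam = 19.
This yields shadow prices y_dye = 3, y_steam = 4.
Shadow price of steam = 4.

4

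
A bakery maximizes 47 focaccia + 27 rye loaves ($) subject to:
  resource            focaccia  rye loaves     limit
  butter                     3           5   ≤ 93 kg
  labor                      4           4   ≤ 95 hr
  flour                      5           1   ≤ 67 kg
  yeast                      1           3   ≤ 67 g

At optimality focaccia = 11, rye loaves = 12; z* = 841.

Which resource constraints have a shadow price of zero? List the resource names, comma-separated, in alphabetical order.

labor, yeast

butter: 93/93 (binding)
labor: 92/95 (slack 3)
flour: 67/67 (binding)
yeast: 47/67 (slack 20)
By complementary slackness, a constraint with positive slack has shadow price 0 → labor, yeast.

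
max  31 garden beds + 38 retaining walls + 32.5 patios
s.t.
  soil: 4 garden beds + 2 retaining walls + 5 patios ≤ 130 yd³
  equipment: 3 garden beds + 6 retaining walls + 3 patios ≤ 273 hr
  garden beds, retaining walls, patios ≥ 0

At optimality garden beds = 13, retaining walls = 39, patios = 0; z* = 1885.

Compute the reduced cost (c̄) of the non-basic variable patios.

At the optimum: soil uses 130 of 130 (binding); equipment uses 273 of 273 (binding).
From A_Bᵀ y = c: 4·y_soil + 3·y_equipment = 31; 2·y_soil + 6·y_equipment = 38.
This yields shadow prices y_soil = 4, y_equipment = 5.
Reduced cost of patios: c₃ − yᵀa₃ = 32.5 − (4·5 + 5·3) = 32.5 − 35 = -2.5.

-2.5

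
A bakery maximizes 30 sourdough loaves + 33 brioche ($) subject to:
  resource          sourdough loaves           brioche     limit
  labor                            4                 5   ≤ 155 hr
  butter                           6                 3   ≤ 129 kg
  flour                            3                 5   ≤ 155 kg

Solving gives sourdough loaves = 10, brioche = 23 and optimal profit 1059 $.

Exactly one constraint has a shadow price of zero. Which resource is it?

flour

labor: 155/155 (binding)
butter: 129/129 (binding)
flour: 145/155 (slack 10)
By complementary slackness, a constraint with positive slack has shadow price 0 → flour.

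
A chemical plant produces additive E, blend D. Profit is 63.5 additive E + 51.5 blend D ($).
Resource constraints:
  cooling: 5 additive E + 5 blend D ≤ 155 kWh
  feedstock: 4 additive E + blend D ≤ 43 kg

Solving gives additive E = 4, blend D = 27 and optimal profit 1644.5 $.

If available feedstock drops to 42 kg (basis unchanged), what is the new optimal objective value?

1640.5

Both cooling and feedstock are binding at x*.
From A_Bᵀ y = c: 5·y_cooling + 4·y_feedstock = 63.5; 5·y_cooling + 1·y_feedstock = 51.5.
→ y_cooling = 9.5 and y_feedstock = 4.
Δz = y_feedstock·Δb = 4 × (-1) = -4, so new z* = 1644.5 − 4 = 1640.5.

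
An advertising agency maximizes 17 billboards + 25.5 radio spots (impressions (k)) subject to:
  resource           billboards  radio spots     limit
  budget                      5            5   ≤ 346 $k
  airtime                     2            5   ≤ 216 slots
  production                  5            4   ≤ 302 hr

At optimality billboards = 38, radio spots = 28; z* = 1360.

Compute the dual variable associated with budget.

0

Check each constraint at x*: budget 330/346 (slack 16); airtime 216/216 (tight); production 302/302 (tight).
Since budget is not tight, its dual is 0.
From A_Bᵀ y = c: 2·y_airtime + 5·y_production = 17; 5·y_airtime + 4·y_production = 25.5.
→ y_airtime = 3.5 and y_production = 2.
Shadow price of budget = 0.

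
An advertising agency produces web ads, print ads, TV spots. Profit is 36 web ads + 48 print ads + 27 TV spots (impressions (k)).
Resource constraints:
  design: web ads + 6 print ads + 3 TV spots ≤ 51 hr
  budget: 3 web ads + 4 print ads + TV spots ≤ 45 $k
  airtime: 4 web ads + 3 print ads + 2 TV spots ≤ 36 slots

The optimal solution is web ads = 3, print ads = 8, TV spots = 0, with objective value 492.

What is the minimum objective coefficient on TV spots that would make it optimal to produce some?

28

Check each constraint at x*: design 51/51 (tight); budget 41/45 (slack 4); airtime 36/36 (tight).
By complementary slackness, y = 0 for the non-binding constraint.
From A_Bᵀ y = c: 1·y_design + 4·y_airtime = 36; 6·y_design + 3·y_airtime = 48.
This yields shadow prices y_design = 4, y_airtime = 8.
TV spots enters the basis when its profit ≥ yᵀa₃ = 4·3 + 8·2 = 28.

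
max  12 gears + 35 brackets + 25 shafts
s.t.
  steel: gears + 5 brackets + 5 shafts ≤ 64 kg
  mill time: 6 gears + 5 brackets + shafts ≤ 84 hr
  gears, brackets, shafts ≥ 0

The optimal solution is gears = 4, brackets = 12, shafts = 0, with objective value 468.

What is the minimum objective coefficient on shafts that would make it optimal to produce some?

31

At the optimum: steel uses 64 of 64 (binding); mill time uses 84 of 84 (binding).
Dual feasibility on the basic columns requires 1·y_steel + 6·y_mill time = 12, 5·y_steel + 5·y_mill time = 35.
This yields shadow prices y_steel = 6, y_mill time = 1.
shafts enters the basis when its profit ≥ yᵀa₃ = 6·5 + 1·1 = 31.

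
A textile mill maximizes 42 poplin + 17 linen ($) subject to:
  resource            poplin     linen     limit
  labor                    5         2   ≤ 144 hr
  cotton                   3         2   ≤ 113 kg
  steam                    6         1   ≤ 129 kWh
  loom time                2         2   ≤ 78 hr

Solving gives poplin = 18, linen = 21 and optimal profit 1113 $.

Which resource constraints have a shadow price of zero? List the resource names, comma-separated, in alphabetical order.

cotton, labor

labor: 132/144 (slack 12)
cotton: 96/113 (slack 17)
steam: 129/129 (binding)
loom time: 78/78 (binding)
By complementary slackness, a constraint with positive slack has shadow price 0 → cotton, labor.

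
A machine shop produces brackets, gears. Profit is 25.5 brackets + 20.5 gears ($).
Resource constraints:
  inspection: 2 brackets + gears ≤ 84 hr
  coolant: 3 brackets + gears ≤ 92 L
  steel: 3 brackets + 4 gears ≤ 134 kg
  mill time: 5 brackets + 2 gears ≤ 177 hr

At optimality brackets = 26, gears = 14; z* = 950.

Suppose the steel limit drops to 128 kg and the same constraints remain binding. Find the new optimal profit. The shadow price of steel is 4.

Δb = -6, so new z* = 950 + (4)·(-6) = 950 − 24 = 926.

926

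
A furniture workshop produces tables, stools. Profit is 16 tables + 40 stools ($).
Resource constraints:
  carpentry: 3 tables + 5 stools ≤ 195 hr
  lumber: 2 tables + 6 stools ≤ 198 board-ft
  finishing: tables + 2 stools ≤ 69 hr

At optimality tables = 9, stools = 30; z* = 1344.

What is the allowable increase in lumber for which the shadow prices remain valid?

Binding constraints: lumber, finishing. The basis is B = [[2,6],[1,2]] with det -2.
Per unit increase in lumber, x* moves by d = (-1, 0.5).
The basis stays optimal until tables reaches 0; allowable increase = 9 board-ft.

9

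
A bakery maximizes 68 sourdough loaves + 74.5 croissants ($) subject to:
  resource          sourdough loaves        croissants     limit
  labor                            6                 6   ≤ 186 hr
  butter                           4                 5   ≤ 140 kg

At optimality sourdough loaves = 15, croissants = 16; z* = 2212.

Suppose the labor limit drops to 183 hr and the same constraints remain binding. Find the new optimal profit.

2191

Both labor and butter are binding at x*.
The binding rows give the dual system: 6·y_labor + 4·y_butter = 68 and 6·y_labor + 5·y_butter = 74.5.
Solving: y_labor = 7, y_butter = 6.5.
Δz = y_labor·Δb = 7 × (-3) = -21, so new z* = 2212 − 21 = 2191.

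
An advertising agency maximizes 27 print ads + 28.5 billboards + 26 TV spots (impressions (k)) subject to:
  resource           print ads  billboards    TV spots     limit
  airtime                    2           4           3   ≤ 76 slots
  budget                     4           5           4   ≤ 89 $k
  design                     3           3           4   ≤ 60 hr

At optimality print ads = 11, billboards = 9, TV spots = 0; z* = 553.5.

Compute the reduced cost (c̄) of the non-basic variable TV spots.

Check each constraint at x*: airtime 58/76 (slack 18); budget 89/89 (tight); design 60/60 (tight).
By complementary slackness, y = 0 for the non-binding constraint.
From A_Bᵀ y = c: 4·y_budget + 3·y_design = 27; 5·y_budget + 3·y_design = 28.5.
Solving: y_budget = 1.5, y_design = 7.
Reduced cost of TV spots: c₃ − yᵀa₃ = 26 − (1.5·4 + 7·4) = 26 − 34 = -8.

-8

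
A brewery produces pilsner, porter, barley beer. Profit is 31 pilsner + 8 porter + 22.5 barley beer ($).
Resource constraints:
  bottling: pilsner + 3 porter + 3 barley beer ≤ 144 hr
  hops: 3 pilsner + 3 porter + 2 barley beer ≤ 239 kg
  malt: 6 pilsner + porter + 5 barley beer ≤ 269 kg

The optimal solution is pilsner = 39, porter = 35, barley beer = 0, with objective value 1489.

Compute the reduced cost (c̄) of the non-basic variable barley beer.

Binding: bottling and malt. Non-binding: hops (17 unused).
Slack constraints have shadow price 0 (complementary slackness).
Dual feasibility on the basic columns requires 1·y_bottling + 6·y_malt = 31, 3·y_bottling + 1·y_malt = 8.
Solving: y_bottling = 1, y_malt = 5.
Reduced cost of barley beer: c₃ − yᵀa₃ = 22.5 − (1·3 + 5·5) = 22.5 − 28 = -5.5.

-5.5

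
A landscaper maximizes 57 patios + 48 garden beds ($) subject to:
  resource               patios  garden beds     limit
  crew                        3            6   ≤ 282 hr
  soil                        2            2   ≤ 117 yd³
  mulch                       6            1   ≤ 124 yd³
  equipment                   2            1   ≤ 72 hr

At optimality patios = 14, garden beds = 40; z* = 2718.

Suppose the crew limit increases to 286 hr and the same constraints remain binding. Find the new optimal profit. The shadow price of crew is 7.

Δb = 4, so new z* = 2718 + (7)·(4) = 2718 + 28 = 2746.

2746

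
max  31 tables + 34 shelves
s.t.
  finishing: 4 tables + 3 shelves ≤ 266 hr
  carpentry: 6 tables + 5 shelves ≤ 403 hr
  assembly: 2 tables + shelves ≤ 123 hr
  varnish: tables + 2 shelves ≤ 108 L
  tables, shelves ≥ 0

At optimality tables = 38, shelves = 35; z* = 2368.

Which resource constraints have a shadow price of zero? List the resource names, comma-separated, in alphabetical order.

finishing: 257/266 (slack 9)
carpentry: 403/403 (binding)
assembly: 111/123 (slack 12)
varnish: 108/108 (binding)
By complementary slackness, a constraint with positive slack has shadow price 0 → assembly, finishing.

assembly, finishing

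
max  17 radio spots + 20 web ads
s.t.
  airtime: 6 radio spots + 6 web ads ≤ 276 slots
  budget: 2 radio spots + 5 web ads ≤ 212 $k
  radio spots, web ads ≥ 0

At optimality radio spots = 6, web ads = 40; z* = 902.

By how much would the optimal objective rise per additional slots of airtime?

2.5

At the optimum: airtime uses 276 of 276 (binding); budget uses 212 of 212 (binding).
From A_Bᵀ y = c: 6·y_airtime + 2·y_budget = 17; 6·y_airtime + 5·y_budget = 20.
→ y_airtime = 2.5 and y_budget = 1.
Shadow price of airtime = 2.5.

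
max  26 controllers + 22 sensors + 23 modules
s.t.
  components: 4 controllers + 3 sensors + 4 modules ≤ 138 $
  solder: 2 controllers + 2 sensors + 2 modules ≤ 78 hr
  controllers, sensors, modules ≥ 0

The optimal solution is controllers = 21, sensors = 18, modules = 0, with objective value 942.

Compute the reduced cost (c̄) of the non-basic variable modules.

-3

At the optimum: components uses 138 of 138 (binding); solder uses 78 of 78 (binding).
Dual feasibility on the basic columns requires 4·y_components + 2·y_solder = 26, 3·y_components + 2·y_solder = 22.
→ y_components = 4 and y_solder = 5.
Reduced cost of modules: c₃ − yᵀa₃ = 23 − (4·4 + 5·2) = 23 − 26 = -3.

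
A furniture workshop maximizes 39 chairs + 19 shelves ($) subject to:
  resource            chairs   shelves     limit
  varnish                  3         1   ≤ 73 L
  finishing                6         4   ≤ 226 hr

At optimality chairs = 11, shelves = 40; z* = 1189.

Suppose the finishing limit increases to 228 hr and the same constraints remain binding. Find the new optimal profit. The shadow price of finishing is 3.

Δb = 2, so new z* = 1189 + (3)·(2) = 1189 + 6 = 1195.

1195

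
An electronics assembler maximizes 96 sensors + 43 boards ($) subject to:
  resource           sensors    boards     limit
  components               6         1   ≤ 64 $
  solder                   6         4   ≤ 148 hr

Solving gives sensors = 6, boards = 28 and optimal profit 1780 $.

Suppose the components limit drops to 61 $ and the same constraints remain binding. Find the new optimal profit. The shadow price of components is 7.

Δb = -3, so new z* = 1780 + (7)·(-3) = 1780 − 21 = 1759.

1759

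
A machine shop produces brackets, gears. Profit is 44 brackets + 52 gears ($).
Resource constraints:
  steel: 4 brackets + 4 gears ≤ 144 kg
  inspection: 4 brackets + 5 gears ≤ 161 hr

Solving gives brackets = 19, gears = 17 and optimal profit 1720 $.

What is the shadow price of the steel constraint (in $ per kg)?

Both steel and inspection are binding at x*.
Dual feasibility on the basic columns requires 4·y_steel + 4·y_inspection = 44, 4·y_steel + 5·y_inspection = 52.
Solving: y_steel = 3, y_inspection = 8.
Shadow price of steel = 3.

3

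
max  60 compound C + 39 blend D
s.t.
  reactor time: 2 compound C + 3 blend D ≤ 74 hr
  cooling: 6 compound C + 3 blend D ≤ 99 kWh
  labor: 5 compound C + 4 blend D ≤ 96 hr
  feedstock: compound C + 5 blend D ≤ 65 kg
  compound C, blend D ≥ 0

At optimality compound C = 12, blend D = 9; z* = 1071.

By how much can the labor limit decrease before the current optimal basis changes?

13.5

Binding constraints: cooling, labor. The basis is B = [[6,3],[5,4]] with det 9.
Per unit decrease in labor, x* moves by d = (0.3333, -0.6667).
The basis stays optimal until blend D reaches 0; allowable decrease = 13.5 hr.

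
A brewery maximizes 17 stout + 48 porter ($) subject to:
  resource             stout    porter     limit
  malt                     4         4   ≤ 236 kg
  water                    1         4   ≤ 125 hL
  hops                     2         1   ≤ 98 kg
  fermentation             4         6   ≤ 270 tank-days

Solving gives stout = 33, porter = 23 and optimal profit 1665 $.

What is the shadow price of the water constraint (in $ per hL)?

At the optimum: malt uses 224 of 236 (slack = 12); water uses 125 of 125 (binding); hops uses 89 of 98 (slack = 9); fermentation uses 270 of 270 (binding).
Since malt, hops are not tight, their duals are 0.
From A_Bᵀ y = c: 1·y_water + 4·y_fermentation = 17; 4·y_water + 6·y_fermentation = 48.
This yields shadow prices y_water = 9, y_fermentation = 2.
Shadow price of water = 9.

9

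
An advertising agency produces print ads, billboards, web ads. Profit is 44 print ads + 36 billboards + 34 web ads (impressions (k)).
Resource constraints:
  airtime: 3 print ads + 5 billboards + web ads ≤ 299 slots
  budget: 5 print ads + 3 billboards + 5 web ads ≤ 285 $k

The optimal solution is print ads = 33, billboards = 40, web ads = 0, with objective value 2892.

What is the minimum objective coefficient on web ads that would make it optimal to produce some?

At the optimum: airtime uses 299 of 299 (binding); budget uses 285 of 285 (binding).
The binding rows give the dual system: 3·y_airtime + 5·y_budget = 44 and 5·y_airtime + 3·y_budget = 36.
This yields shadow prices y_airtime = 3, y_budget = 7.
web ads enters the basis when its profit ≥ yᵀa₃ = 3·1 + 7·5 = 38.

38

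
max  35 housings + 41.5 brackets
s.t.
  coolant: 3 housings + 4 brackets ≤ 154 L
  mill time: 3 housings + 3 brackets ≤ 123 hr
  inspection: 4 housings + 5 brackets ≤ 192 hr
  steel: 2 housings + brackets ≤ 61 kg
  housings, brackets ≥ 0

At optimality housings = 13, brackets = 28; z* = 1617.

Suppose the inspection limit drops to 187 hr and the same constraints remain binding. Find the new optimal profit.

Check each constraint at x*: coolant 151/154 (slack 3); mill time 123/123 (tight); inspection 192/192 (tight); steel 54/61 (slack 7).
Slack constraints have shadow price 0 (complementary slackness).
Dual feasibility on the basic columns requires 3·y_mill time + 4·y_inspection = 35, 3·y_mill time + 5·y_inspection = 41.5.
→ y_mill time = 3 and y_inspection = 6.5.
Δz = y_inspection·Δb = 6.5 × (-5) = -32.5, so new z* = 1617 − 32.5 = 1584.5.

1584.5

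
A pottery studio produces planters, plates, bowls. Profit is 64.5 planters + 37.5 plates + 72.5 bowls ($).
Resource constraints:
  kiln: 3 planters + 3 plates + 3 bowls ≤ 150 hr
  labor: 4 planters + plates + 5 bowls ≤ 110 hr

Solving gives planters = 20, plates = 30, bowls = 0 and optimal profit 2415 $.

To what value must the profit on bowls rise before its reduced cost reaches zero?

73.5

Both kiln and labor are binding at x*.
The binding rows give the dual system: 3·y_kiln + 4·y_labor = 64.5 and 3·y_kiln + 1·y_labor = 37.5.
→ y_kiln = 9.5 and y_labor = 9.
bowls enters the basis when its profit ≥ yᵀa₃ = 9.5·3 + 9·5 = 73.5.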